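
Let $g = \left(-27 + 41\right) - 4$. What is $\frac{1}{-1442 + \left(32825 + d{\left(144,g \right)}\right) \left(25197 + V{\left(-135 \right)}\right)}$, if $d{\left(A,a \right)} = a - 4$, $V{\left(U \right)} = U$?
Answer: $\frac{1}{822809080} \approx 1.2153 \cdot 10^{-9}$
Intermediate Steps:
$g = 10$ ($g = 14 - 4 = 10$)
$d{\left(A,a \right)} = -4 + a$ ($d{\left(A,a \right)} = a - 4 = -4 + a$)
$\frac{1}{-1442 + \left(32825 + d{\left(144,g \right)}\right) \left(25197 + V{\left(-135 \right)}\right)} = \frac{1}{-1442 + \left(32825 + \left(-4 + 10\right)\right) \left(25197 - 135\right)} = \frac{1}{-1442 + \left(32825 + 6\right) 25062} = \frac{1}{-1442 + 32831 \cdot 25062} = \frac{1}{-1442 + 822810522} = \frac{1}{822809080}$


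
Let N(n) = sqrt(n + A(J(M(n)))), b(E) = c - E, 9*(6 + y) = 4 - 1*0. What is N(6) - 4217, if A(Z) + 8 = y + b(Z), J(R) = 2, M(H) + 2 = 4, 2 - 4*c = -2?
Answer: -4217 + I*sqrt(77)/3 ≈ -4217.0 + 2.925*I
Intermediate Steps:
c = 1 (c = 1/2 - 1/4*(-2) = 1/2 + 1/2 = 1)
M(H) = 2 (M(H) = -2 + 4 = 2)
y = -50/9 (y = -6 + (4 - 1*0)/9 = -6 + (4 + 0)/9 = -6 + (1/9)*4 = -6 + 4/9 = -50/9 ≈ -5.5556)
b(E) = 1 - E
A(Z) = -113/9 - Z (A(Z) = -8 + (-50/9 + (1 - Z)) = -8 + (-41/9 - Z) = -113/9 - Z)
N(n) = sqrt(-131/9 + n) (N(n) = sqrt(n + (-113/9 - 1*2)) = sqrt(n + (-113/9 - 2)) = sqrt(n - 131/9) = sqrt(-131/9 + n))
N(6) - 4217 = sqrt(-131 + 9*6)/3 - 4217 = sqrt(-131 + 54)/3 - 4217 = sqrt(-77)/3 - 4217 = (I*sqrt(77))/3 - 4217 = I*sqrt(77)/3 - 4217 = -4217 + I*sqrt(77)/3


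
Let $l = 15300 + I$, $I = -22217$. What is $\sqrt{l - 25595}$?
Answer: $16 i \sqrt{127} \approx 180.31 i$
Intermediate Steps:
$l = -6917$ ($l = 15300 - 22217 = -6917$)
$\sqrt{l - 25595} = \sqrt{-6917 - 25595} = \sqrt{-32512} = 16 i \sqrt{127}$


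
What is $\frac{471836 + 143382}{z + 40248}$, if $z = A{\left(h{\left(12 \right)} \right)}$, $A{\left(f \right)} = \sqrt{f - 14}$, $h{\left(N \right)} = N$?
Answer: $\frac{12380647032}{809950753} - \frac{307609 i \sqrt{2}}{809950753} \approx 15.286 - 0.0005371 i$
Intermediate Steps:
$A{\left(f \right)} = \sqrt{-14 + f}$
$z = i \sqrt{2}$ ($z = \sqrt{-14 + 12} = \sqrt{-2} = i \sqrt{2} \approx 1.4142 i$)
$\frac{471836 + 143382}{z + 40248} = \frac{471836 + 143382}{i \sqrt{2} + 40248} = \frac{615218}{40248 + i \sqrt{2}}$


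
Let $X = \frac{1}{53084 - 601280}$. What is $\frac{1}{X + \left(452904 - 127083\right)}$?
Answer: $\frac{548196}{178613768915} \approx 3.0692 \cdot 10^{-6}$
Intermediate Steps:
$X = - \frac{1}{548196}$ ($X = \frac{1}{-548196} = - \frac{1}{548196} \approx -1.8242 \cdot 10^{-6}$)
$\frac{1}{X + \left(452904 - 127083\right)} = \frac{1}{- \frac{1}{548196} + \left(452904 - 127083\right)} = \frac{1}{- \frac{1}{548196} + 325821} = \frac{1}{\frac{178613768915}{548196}} = \frac{548196}{178613768915}$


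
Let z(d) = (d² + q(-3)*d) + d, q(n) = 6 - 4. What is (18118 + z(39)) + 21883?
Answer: 41639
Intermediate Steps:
q(n) = 2
z(d) = d² + 3*d (z(d) = (d² + 2*d) + d = d² + 3*d)
(18118 + z(39)) + 21883 = (18118 + 39*(3 + 39)) + 21883 = (18118 + 39*42) + 21883 = (18118 + 1638) + 21883 = 19756 + 21883 = 41639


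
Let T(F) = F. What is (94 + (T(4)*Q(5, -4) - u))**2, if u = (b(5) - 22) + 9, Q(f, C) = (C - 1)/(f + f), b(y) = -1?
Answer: 11236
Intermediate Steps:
Q(f, C) = (-1 + C)/(2*f) (Q(f, C) = (-1 + C)/((2*f)) = (-1 + C)*(1/(2*f)) = (-1 + C)/(2*f))
u = -14 (u = (-1 - 22) + 9 = -23 + 9 = -14)
(94 + (T(4)*Q(5, -4) - u))**2 = (94 + (4*((1/2)*(-1 - 4)/5) - 1*(-14)))**2 = (94 + (4*((1/2)*(1/5)*(-5)) + 14))**2 = (94 + (4*(-1/2) + 14))**2 = (94 + (-2 + 14))**2 = (94 + 12)**2 = 106**2 = 11236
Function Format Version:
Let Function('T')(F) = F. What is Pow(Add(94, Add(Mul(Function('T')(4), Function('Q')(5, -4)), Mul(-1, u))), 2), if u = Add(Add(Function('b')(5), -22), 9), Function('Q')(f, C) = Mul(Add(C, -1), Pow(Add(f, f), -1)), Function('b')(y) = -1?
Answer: 11236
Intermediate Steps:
Function('Q')(f, C) = Mul(Rational(1, 2), Pow(f, -1), Add(-1, C)) (Function('Q')(f, C) = Mul(Add(-1, C), Pow(Mul(2, f), -1)) = Mul(Add(-1, C), Mul(Rational(1, 2), Pow(f, -1))) = Mul(Rational(1, 2), Pow(f, -1), Add(-1, C)))
u = -14 (u = Add(Add(-1, -22), 9) = Add(-23, 9) = -14)
Pow(Add(94, Add(Mul(Function('T')(4), Function('Q')(5, -4)), Mul(-1, u))), 2) = Pow(Add(94, Add(Mul(4, Mul(Rational(1, 2), Pow(5, -1), Add(-1, -4))), Mul(-1, -14))), 2) = Pow(Add(94, Add(Mul(4, Mul(Rational(1, 2), Rational(1, 5), -5)), 14)), 2) = Pow(Add(94, Add(Mul(4, Rational(-1, 2)), 14)), 2) = Pow(Add(94, Add(-2, 14)), 2) = Pow(Add(94, 12), 2) = Pow(106, 2) = 11236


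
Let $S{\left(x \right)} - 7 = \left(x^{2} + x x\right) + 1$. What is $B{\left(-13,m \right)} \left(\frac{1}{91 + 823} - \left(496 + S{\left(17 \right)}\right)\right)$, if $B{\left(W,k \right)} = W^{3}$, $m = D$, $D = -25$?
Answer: $\frac{2172716559}{914} \approx 2.3772 \cdot 10^{6}$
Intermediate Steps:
$m = -25$
$S{\left(x \right)} = 8 + 2 x^{2}$ ($S{\left(x \right)} = 7 + \left(\left(x^{2} + x x\right) + 1\right) = 7 + \left(\left(x^{2} + x^{2}\right) + 1\right) = 7 + \left(2 x^{2} + 1\right) = 7 + \left(1 + 2 x^{2}\right) = 8 + 2 x^{2}$)
$B{\left(-13,m \right)} \left(\frac{1}{91 + 823} - \left(496 + S{\left(17 \right)}\right)\right) = \left(-13\right)^{3} \left(\frac{1}{91 + 823} - \left(504 + 578\right)\right) = - 2197 \left(\frac{1}{914} - \left(504 + 578\right)\right) = - 2197 \left(\frac{1}{914} - 1082\right) = \left(-2197\right) \left(- \frac{988947}{914}\right) = \frac{2172716559}{914}$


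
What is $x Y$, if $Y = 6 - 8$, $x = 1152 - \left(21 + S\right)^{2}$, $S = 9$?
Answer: $-504$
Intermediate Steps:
$x = 252$ ($x = 1152 - \left(21 + 9\right)^{2} = 1152 - 30^{2} = 1152 - 900 = 252$)
$Y = -2$ ($Y = 6 - 8 = -2$)
$x Y = 252 \left(-2\right) = -504$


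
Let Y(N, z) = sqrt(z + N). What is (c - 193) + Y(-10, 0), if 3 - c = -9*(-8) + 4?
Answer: -266 + I*sqrt(10) ≈ -266.0 + 3.1623*I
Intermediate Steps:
Y(N, z) = sqrt(N + z)
c = -73 (c = 3 - (-9*(-8) + 4) = 3 - (72 + 4) = 3 - 1*76 = 3 - 76 = -73)
(c - 193) + Y(-10, 0) = (-73 - 193) + sqrt(-10 + 0) = -266 + sqrt(-10) = -266 + I*sqrt(10)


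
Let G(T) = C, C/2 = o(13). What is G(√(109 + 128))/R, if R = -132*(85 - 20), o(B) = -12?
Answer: 2/715 ≈ 0.0027972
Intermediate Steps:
C = -24 (C = 2*(-12) = -24)
G(T) = -24
R = -8580 (R = -132*65 = -8580)
G(√(109 + 128))/R = -24/(-8580) = -24*(-1/8580) = 2/715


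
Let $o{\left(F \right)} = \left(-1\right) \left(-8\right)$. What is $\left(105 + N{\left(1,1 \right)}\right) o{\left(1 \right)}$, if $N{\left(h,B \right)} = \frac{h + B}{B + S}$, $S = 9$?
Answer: $\frac{4208}{5} \approx 841.6$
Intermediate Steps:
$o{\left(F \right)} = 8$
$N{\left(h,B \right)} = \frac{B + h}{9 + B}$ ($N{\left(h,B \right)} = \frac{h + B}{B + 9} = \frac{B + h}{9 + B}$)
$\left(105 + N{\left(1,1 \right)}\right) o{\left(1 \right)} = \left(105 + \frac{1 + 1}{9 + 1}\right) 8 = \left(105 + \frac{1}{10} \cdot 2\right) 8 = \left(105 + \frac{1}{5}\right) 8 = \frac{526}{5} \cdot 8 = \frac{4208}{5}$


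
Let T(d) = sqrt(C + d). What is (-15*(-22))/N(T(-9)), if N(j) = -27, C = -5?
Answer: -110/9 ≈ -12.222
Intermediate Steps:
T(d) = sqrt(-5 + d)
(-15*(-22))/N(T(-9)) = -15*(-22)/(-27) = 330*(-1/27) = -110/9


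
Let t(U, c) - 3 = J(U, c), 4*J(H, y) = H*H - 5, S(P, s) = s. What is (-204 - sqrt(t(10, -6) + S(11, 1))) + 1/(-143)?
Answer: -29173/143 - sqrt(111)/2 ≈ -209.27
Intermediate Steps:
J(H, y) = -5/4 + H**2/4 (J(H, y) = (H*H - 5)/4 = (H**2 - 5)/4 = (-5 + H**2)/4 = -5/4 + H**2/4)
t(U, c) = 7/4 + U**2/4 (t(U, c) = 3 + (-5/4 + U**2/4) = 7/4 + U**2/4)
(-204 - sqrt(t(10, -6) + S(11, 1))) + 1/(-143) = (-204 - sqrt((7/4 + (1/4)*10**2) + 1)) + 1/(-143) = (-204 - sqrt((7/4 + (1/4)*100) + 1)) - 1/143 = (-204 - sqrt((7/4 + 25) + 1)) - 1/143 = (-204 - sqrt(107/4 + 1)) - 1/143 = (-204 - sqrt(111/4)) - 1/143 = (-204 - sqrt(111)/2) - 1/143 = -29173/143 - sqrt(111)/2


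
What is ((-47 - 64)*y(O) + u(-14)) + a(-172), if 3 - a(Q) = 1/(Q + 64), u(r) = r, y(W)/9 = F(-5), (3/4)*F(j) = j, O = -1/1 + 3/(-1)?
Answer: 718093/108 ≈ 6649.0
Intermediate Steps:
O = -4 (O = -1*1 + 3*(-1) = -1 - 3 = -4)
F(j) = 4*j/3
y(W) = -60 (y(W) = 9*((4/3)*(-5)) = 9*(-20/3) = -60)
a(Q) = 3 - 1/(64 + Q) (a(Q) = 3 - 1/(Q + 64) = 3 - 1/(64 + Q))
((-47 - 64)*y(O) + u(-14)) + a(-172) = ((-47 - 64)*(-60) - 14) + (191 + 3*(-172))/(64 - 172) = (-111*(-60) - 14) + (191 - 516)/(-108) = (6660 - 14) - 1/108*(-325) = 6646 + 325/108 = 718093/108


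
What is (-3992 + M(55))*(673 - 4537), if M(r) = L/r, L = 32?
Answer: 848256192/55 ≈ 1.5423e+7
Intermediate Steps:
M(r) = 32/r
(-3992 + M(55))*(673 - 4537) = (-3992 + 32/55)*(673 - 4537) = (-3992 + 32*(1/55))*(-3864) = (-3992 + 32/55)*(-3864) = -219528/55*(-3864) = 848256192/55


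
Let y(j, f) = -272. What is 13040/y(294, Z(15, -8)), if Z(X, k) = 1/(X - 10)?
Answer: -815/17 ≈ -47.941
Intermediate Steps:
Z(X, k) = 1/(-10 + X)
13040/y(294, Z(15, -8)) = 13040/(-272) = 13040*(-1/272) = -815/17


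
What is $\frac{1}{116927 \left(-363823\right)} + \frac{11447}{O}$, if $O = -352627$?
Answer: $- \frac{486963758652314}{15001010675106467} \approx -0.032462$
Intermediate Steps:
$\frac{1}{116927 \left(-363823\right)} + \frac{11447}{O} = \frac{1}{116927 \left(-363823\right)} + \frac{11447}{-352627} = \frac{1}{116927} \left(- \frac{1}{363823}\right) + 11447 \left(- \frac{1}{352627}\right) = - \frac{1}{42540731921} - \frac{11447}{352627} = - \frac{486963758652314}{15001010675106467}$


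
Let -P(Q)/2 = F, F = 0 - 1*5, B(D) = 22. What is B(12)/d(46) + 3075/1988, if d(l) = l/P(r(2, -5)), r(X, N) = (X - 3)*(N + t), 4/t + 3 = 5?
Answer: 289405/45724 ≈ 6.3294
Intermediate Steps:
t = 2 (t = 4/(-3 + 5) = 4/2 = 4*(½) = 2)
F = -5 (F = 0 - 5 = -5)
r(X, N) = (-3 + X)*(2 + N) (r(X, N) = (X - 3)*(N + 2) = (-3 + X)*(2 + N))
P(Q) = 10 (P(Q) = -2*(-5) = 10)
d(l) = l/10
B(12)/d(46) + 3075/1988 = 22/(((⅒)*46)) + 3075/1988 = 22/(23/5) + 3075*(1/1988) = 22*(5/23) + 3075/1988 = 110/23 + 3075/1988 = 289405/45724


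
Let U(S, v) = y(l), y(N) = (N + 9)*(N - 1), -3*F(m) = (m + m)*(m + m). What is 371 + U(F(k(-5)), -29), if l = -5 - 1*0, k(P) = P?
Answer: 347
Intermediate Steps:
F(m) = -4*m²/3 (F(m) = -(m + m)*(m + m)/3 = -2*m*2*m/3 = -4*m²/3)
l = -5 (l = -5 + 0 = -5)
y(N) = (-1 + N)*(9 + N) (y(N) = (9 + N)*(-1 + N) = (-1 + N)*(9 + N))
U(S, v) = -24 (U(S, v) = -9 + (-5)² + 8*(-5) = -9 + 25 - 40 = -24)
371 + U(F(k(-5)), -29) = 371 - 24 = 347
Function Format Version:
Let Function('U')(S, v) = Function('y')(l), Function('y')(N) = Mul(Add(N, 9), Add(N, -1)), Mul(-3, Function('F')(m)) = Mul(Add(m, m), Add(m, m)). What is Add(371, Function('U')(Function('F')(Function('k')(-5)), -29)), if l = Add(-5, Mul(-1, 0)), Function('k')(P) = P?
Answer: 347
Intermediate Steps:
Function('F')(m) = Mul(Rational(-4, 3), Pow(m, 2)) (Function('F')(m) = Mul(Rational(-1, 3), Mul(Add(m, m), Add(m, m))) = Mul(Rational(-1, 3), Mul(Mul(2, m), Mul(2, m))) = Mul(Rational(-1, 3), Mul(4, Pow(m, 2))) = Mul(Rational(-4, 3), Pow(m, 2)))
l = -5 (l = Add(-5, 0) = -5)
Function('y')(N) = Mul(Add(-1, N), Add(9, N)) (Function('y')(N) = Mul(Add(9, N), Add(-1, N)) = Mul(Add(-1, N), Add(9, N)))
Function('U')(S, v) = -24 (Function('U')(S, v) = Add(-9, Pow(-5, 2), Mul(8, -5)) = Add(-9, 25, -40) = -24)
Add(371, Function('U')(Function('F')(Function('k')(-5)), -29)) = Add(371, -24) = 347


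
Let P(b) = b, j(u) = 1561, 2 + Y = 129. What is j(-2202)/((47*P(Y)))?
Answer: 1561/5969 ≈ 0.26152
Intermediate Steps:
Y = 127 (Y = -2 + 129 = 127)
j(-2202)/((47*P(Y))) = 1561/((47*127)) = 1561/5969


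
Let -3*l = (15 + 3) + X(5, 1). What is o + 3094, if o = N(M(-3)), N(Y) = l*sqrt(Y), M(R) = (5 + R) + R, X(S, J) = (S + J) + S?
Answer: 3094 - 29*I/3 ≈ 3094.0 - 9.6667*I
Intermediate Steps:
X(S, J) = J + 2*S (X(S, J) = (J + S) + S = J + 2*S)
M(R) = 5 + 2*R
l = -29/3 (l = -((15 + 3) + (1 + 2*5))/3 = -(18 + (1 + 10))/3 = -(18 + 11)/3 = -1/3*29 = -29/3 ≈ -9.6667)
N(Y) = -29*sqrt(Y)/3
o = -29*I/3 (o = -29*sqrt(5 + 2*(-3))/3 = -29*sqrt(5 - 6)/3 = -29*I/3 ≈ -9.6667*I)
o + 3094 = -29*I/3 + 3094 = 3094 - 29*I/3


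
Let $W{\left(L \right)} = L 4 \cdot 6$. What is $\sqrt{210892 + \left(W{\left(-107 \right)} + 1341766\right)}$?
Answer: $\sqrt{1550090} \approx 1245.0$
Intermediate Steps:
$W{\left(L \right)} = 24 L$ ($W{\left(L \right)} = 4 L 6 = 24 L$)
$\sqrt{210892 + \left(W{\left(-107 \right)} + 1341766\right)} = \sqrt{210892 + \left(24 \left(-107\right) + 1341766\right)} = \sqrt{210892 + \left(-2568 + 1341766\right)} = \sqrt{210892 + 1339198} = \sqrt{1550090}$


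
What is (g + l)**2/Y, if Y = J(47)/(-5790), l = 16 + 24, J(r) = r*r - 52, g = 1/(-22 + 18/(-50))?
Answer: -962784794250/224673839 ≈ -4285.3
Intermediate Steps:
g = -25/559 (g = 1/(-22 + 18*(-1/50)) = 1/(-22 - 9/25) = 1/(-559/25) = -25/559 ≈ -0.044723)
J(r) = -52 + r**2 (J(r) = r**2 - 52 = -52 + r**2)
l = 40
Y = -719/1930 (Y = (-52 + 47**2)/(-5790) = (-52 + 2209)*(-1/5790) = 2157*(-1/5790) = -719/1930 ≈ -0.37254)
(g + l)**2/Y = (-25/559 + 40)**2/(-719/1930) = (22335/559)**2*(-1930/719) = (498852225/312481)*(-1930/719) = -962784794250/224673839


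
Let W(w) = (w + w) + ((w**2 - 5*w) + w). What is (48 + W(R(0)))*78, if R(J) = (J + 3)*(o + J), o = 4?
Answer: 13104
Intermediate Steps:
R(J) = (3 + J)*(4 + J) (R(J) = (J + 3)*(4 + J) = (3 + J)*(4 + J))
W(w) = w**2 - 2*w (W(w) = 2*w + (w**2 - 4*w) = w**2 - 2*w)
(48 + W(R(0)))*78 = (48 + (12 + 0**2 + 7*0)*(-2 + (12 + 0**2 + 7*0)))*78 = (48 + (12 + 0 + 0)*(-2 + (12 + 0 + 0)))*78 = (48 + 12*(-2 + 12))*78 = (48 + 12*10)*78 = (48 + 120)*78 = 168*78 = 13104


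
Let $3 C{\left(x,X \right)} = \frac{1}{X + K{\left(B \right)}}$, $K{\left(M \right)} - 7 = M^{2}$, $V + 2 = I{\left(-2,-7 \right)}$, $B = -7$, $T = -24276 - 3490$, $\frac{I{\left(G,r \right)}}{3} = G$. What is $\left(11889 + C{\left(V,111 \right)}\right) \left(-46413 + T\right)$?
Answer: $- \frac{441839053810}{501} \approx -8.8191 \cdot 10^{8}$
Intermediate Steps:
$I{\left(G,r \right)} = 3 G$
$T = -27766$ ($T = -24276 - 3490 = -27766$)
$V = -8$ ($V = -2 + 3 \left(-2\right) = -2 - 6 = -8$)
$K{\left(M \right)} = 7 + M^{2}$
$C{\left(x,X \right)} = \frac{1}{3 \left(56 + X\right)}$ ($C{\left(x,X \right)} = \frac{1}{3 \left(X + \left(7 + \left(-7\right)^{2}\right)\right)} = \frac{1}{3 \left(X + \left(7 + 49\right)\right)} = \frac{1}{3 \left(X + 56\right)} = \frac{1}{3 \left(56 + X\right)}$)
$\left(11889 + C{\left(V,111 \right)}\right) \left(-46413 + T\right) = \left(11889 + \frac{1}{3 \left(56 + 111\right)}\right) \left(-46413 - 27766\right) = \left(11889 + \frac{1}{3 \cdot 167}\right) \left(-74179\right) = \left(11889 + \frac{1}{3} \cdot \frac{1}{167}\right) \left(-74179\right) = \left(11889 + \frac{1}{501}\right) \left(-74179\right) = \frac{5956390}{501} \left(-74179\right) = - \frac{441839053810}{501}$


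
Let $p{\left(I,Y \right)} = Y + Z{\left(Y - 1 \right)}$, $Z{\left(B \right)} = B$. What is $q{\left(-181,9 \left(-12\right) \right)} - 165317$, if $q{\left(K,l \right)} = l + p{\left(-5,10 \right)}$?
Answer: $-165406$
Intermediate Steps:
$p{\left(I,Y \right)} = -1 + 2 Y$ ($p{\left(I,Y \right)} = Y + \left(Y - 1\right) = Y + \left(-1 + Y\right) = -1 + 2 Y$)
$q{\left(K,l \right)} = 19 + l$ ($q{\left(K,l \right)} = l + \left(-1 + 2 \cdot 10\right) = l + \left(-1 + 20\right) = l + 19 = 19 + l$)
$q{\left(-181,9 \left(-12\right) \right)} - 165317 = \left(19 + 9 \left(-12\right)\right) - 165317 = \left(19 - 108\right) - 165317 = -89 - 165317 = -165406$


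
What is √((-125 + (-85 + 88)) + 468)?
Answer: √346 ≈ 18.601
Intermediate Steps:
√((-125 + (-85 + 88)) + 468) = √((-125 + 3) + 468) = √(-122 + 468) = √346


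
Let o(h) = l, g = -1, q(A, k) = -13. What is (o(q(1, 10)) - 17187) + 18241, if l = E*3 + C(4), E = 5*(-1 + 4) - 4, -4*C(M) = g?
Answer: 4349/4 ≈ 1087.3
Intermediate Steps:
C(M) = 1/4 (C(M) = -1/4*(-1) = 1/4)
E = 11 (E = 5*3 - 4 = 15 - 4 = 11)
l = 133/4 (l = 11*3 + 1/4 = 33 + 1/4 = 133/4 ≈ 33.250)
o(h) = 133/4
(o(q(1, 10)) - 17187) + 18241 = (133/4 - 17187) + 18241 = -68615/4 + 18241 = 4349/4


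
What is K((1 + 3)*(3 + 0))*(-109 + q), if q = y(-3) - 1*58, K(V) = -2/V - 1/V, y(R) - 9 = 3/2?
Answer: 313/8 ≈ 39.125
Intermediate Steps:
y(R) = 21/2 (y(R) = 9 + 3/2 = 21/2)
K(V) = -3/V
q = -95/2 (q = 21/2 - 1*58 = 21/2 - 58 = -95/2 ≈ -47.500)
K((1 + 3)*(3 + 0))*(-109 + q) = (-3*1/((1 + 3)*(3 + 0)))*(-109 - 95/2) = -3/(4*3)*(-313/2) = -3/12*(-313/2) = -3*1/12*(-313/2) = -¼*(-313/2) = 313/8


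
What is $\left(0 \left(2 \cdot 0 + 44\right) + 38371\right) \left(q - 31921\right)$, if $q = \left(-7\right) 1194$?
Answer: $-1545545509$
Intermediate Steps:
$q = -8358$
$\left(0 \left(2 \cdot 0 + 44\right) + 38371\right) \left(q - 31921\right) = \left(0 \left(2 \cdot 0 + 44\right) + 38371\right) \left(-8358 - 31921\right) = \left(0 \left(0 + 44\right) + 38371\right) \left(-40279\right) = \left(0 \cdot 44 + 38371\right) \left(-40279\right) = \left(0 + 38371\right) \left(-40279\right) = 38371 \left(-40279\right) = -1545545509$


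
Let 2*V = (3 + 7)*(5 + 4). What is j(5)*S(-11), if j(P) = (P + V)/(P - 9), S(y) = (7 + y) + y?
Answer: 375/2 ≈ 187.50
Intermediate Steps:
V = 45 (V = ((3 + 7)*(5 + 4))/2 = (10*9)/2 = (½)*90 = 45)
S(y) = 7 + 2*y
j(P) = (45 + P)/(-9 + P) (j(P) = (P + 45)/(P - 9) = (45 + P)/(-9 + P))
j(5)*S(-11) = ((45 + 5)/(-9 + 5))*(7 + 2*(-11)) = (50/(-4))*(7 - 22) = -¼*50*(-15) = -25/2*(-15) = 375/2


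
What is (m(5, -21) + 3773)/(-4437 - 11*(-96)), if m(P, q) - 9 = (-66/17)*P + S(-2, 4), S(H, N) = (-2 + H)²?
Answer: -21412/19159 ≈ -1.1176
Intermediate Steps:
m(P, q) = 25 - 66*P/17 (m(P, q) = 9 + ((-66/17)*P + (-2 - 2)²) = 9 + ((-66*1/17)*P + (-4)²) = 9 + (-66*P/17 + 16) = 9 + (16 - 66*P/17) = 25 - 66*P/17)
(m(5, -21) + 3773)/(-4437 - 11*(-96)) = ((25 - 66/17*5) + 3773)/(-4437 - 11*(-96)) = ((25 - 330/17) + 3773)/(-4437 + 1056) = (95/17 + 3773)/(-3381) = (64236/17)*(-1/3381) = -21412/19159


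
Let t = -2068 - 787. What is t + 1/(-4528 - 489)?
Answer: -14323536/5017 ≈ -2855.0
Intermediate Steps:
t = -2855
t + 1/(-4528 - 489) = -2855 + 1/(-4528 - 489) = -2855 + 1/(-5017) = -2855 - 1/5017 = -14323536/5017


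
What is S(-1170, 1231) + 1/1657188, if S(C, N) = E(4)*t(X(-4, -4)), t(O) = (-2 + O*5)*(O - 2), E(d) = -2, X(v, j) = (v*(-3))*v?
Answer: -40103949599/1657188 ≈ -24200.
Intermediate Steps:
X(v, j) = -3*v² (X(v, j) = (-3*v)*v = -3*v²)
t(O) = (-2 + O)*(-2 + 5*O) (t(O) = (-2 + 5*O)*(-2 + O) = (-2 + O)*(-2 + 5*O))
S(C, N) = -24200 (S(C, N) = -2*(4 - (-36)*(-4)² + 5*(-3*(-4)²)²) = -2*(4 - (-36)*16 + 5*(-3*16)²) = -2*(4 - 12*(-48) + 5*(-48)²) = -2*(4 + 576 + 5*2304) = -2*(4 + 576 + 11520) = -2*12100 = -24200)
S(-1170, 1231) + 1/1657188 = -24200 + 1/1657188 = -40103949599/1657188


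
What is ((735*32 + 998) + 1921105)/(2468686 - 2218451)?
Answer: 1945623/250235 ≈ 7.7752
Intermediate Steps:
((735*32 + 998) + 1921105)/(2468686 - 2218451) = ((23520 + 998) + 1921105)/250235 = (24518 + 1921105)*(1/250235) = 1945623*(1/250235) = 1945623/250235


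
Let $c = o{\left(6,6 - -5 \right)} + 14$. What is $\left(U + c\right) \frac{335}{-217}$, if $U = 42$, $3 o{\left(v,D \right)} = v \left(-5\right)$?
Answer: $- \frac{15410}{217} \approx -71.014$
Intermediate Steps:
$o{\left(v,D \right)} = - \frac{5 v}{3}$ ($o{\left(v,D \right)} = \frac{v \left(-5\right)}{3} = \frac{\left(-5\right) v}{3} = - \frac{5 v}{3}$)
$c = 4$ ($c = \left(- \frac{5}{3}\right) 6 + 14 = -10 + 14 = 4$)
$\left(U + c\right) \frac{335}{-217} = \left(42 + 4\right) \frac{335}{-217} = 46 \cdot 335 \left(- \frac{1}{217}\right) = 46 \left(- \frac{335}{217}\right) = - \frac{15410}{217}$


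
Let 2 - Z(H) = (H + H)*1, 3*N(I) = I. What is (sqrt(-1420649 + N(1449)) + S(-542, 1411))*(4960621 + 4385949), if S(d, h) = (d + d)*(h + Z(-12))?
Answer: -14559226861560 + 9346570*I*sqrt(1420166) ≈ -1.4559e+13 + 1.1138e+10*I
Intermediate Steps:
N(I) = I/3
Z(H) = 2 - 2*H (Z(H) = 2 - (H + H) = 2 - 2*H)
S(d, h) = 2*d*(26 + h) (S(d, h) = (d + d)*(h + (2 - 2*(-12))) = (2*d)*(h + (2 + 24)) = (2*d)*(h + 26) = (2*d)*(26 + h) = 2*d*(26 + h))
(sqrt(-1420649 + N(1449)) + S(-542, 1411))*(4960621 + 4385949) = (sqrt(-1420649 + (1/3)*1449) + 2*(-542)*(26 + 1411))*(4960621 + 4385949) = (sqrt(-1420649 + 483) + 2*(-542)*1437)*9346570 = (sqrt(-1420166) - 1557708)*9346570 = (I*sqrt(1420166) - 1557708)*9346570 = (-1557708 + I*sqrt(1420166))*9346570 = -14559226861560 + 9346570*I*sqrt(1420166)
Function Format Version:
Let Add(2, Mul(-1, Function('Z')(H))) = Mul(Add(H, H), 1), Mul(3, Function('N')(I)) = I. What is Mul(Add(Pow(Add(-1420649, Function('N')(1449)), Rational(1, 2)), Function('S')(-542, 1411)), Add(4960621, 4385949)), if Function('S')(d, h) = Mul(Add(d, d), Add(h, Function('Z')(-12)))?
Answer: Add(-14559226861560, Mul(9346570, I, Pow(1420166, Rational(1, 2)))) ≈ Add(-1.4559e+13, Mul(1.1138e+10, I))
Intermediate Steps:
Function('N')(I) = Mul(Rational(1, 3), I)
Function('Z')(H) = Add(2, Mul(-2, H)) (Function('Z')(H) = Add(2, Mul(-1, Mul(Add(H, H), 1))) = Add(2, Mul(-1, Mul(Mul(2, H), 1))) = Add(2, Mul(-1, Mul(2, H))) = Add(2, Mul(-2, H)))
Function('S')(d, h) = Mul(2, d, Add(26, h)) (Function('S')(d, h) = Mul(Add(d, d), Add(h, Add(2, Mul(-2, -12)))) = Mul(Mul(2, d), Add(h, Add(2, 24))) = Mul(Mul(2, d), Add(h, 26)) = Mul(Mul(2, d), Add(26, h)) = Mul(2, d, Add(26, h)))
Mul(Add(Pow(Add(-1420649, Function('N')(1449)), Rational(1, 2)), Function('S')(-542, 1411)), Add(4960621, 4385949)) = Mul(Add(Pow(Add(-1420649, Mul(Rational(1, 3), 1449)), Rational(1, 2)), Mul(2, -542, Add(26, 1411))), Add(4960621, 4385949)) = Mul(Add(Pow(Add(-1420649, 483), Rational(1, 2)), Mul(2, -542, 1437)), 9346570) = Mul(Add(Pow(-1420166, Rational(1, 2)), -1557708), 9346570) = Mul(Add(Mul(I, Pow(1420166, Rational(1, 2))), -1557708), 9346570) = Mul(Add(-1557708, Mul(I, Pow(1420166, Rational(1, 2)))), 9346570) = Add(-14559226861560, Mul(9346570, I, Pow(1420166, Rational(1, 2))))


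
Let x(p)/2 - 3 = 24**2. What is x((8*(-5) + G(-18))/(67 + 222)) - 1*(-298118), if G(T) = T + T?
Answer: 299276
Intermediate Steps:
G(T) = 2*T
x(p) = 1158 (x(p) = 6 + 2*24**2 = 6 + 2*576 = 6 + 1152 = 1158)
x((8*(-5) + G(-18))/(67 + 222)) - 1*(-298118) = 1158 - 1*(-298118) = 1158 + 298118 = 299276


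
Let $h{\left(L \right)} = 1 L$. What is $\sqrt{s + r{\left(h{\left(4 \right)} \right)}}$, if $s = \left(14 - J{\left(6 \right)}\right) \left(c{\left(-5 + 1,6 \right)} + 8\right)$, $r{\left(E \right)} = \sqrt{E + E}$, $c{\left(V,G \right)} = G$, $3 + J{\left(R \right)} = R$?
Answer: $\sqrt{154 + 2 \sqrt{2}} \approx 12.523$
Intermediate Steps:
$J{\left(R \right)} = -3 + R$
$h{\left(L \right)} = L$
$r{\left(E \right)} = \sqrt{2} \sqrt{E}$ ($r{\left(E \right)} = \sqrt{2 E} = \sqrt{2} \sqrt{E}$)
$s = 154$ ($s = \left(14 - \left(-3 + 6\right)\right) \left(6 + 8\right) = \left(14 - 3\right) 14 = 11 \cdot 14 = 154$)
$\sqrt{s + r{\left(h{\left(4 \right)} \right)}} = \sqrt{154 + \sqrt{2} \sqrt{4}} = \sqrt{154 + \sqrt{2} \cdot 2} = \sqrt{154 + 2 \sqrt{2}}$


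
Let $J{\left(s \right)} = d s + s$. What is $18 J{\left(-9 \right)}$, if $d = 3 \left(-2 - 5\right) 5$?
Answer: $16848$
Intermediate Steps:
$d = -105$ ($d = 3 \left(-2 - 5\right) 5 = 3 \left(-7\right) 5 = \left(-21\right) 5 = -105$)
$J{\left(s \right)} = - 104 s$ ($J{\left(s \right)} = - 105 s + s = - 104 s$)
$18 J{\left(-9 \right)} = 18 \left(\left(-104\right) \left(-9\right)\right) = 18 \cdot 936 = 16848$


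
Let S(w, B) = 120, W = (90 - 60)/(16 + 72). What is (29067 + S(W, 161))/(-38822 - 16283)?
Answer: -29187/55105 ≈ -0.52966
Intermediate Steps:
W = 15/44 (W = 30/88 = 30*(1/88) = 15/44 ≈ 0.34091)
(29067 + S(W, 161))/(-38822 - 16283) = (29067 + 120)/(-38822 - 16283) = 29187/(-55105) = 29187*(-1/55105) = -29187/55105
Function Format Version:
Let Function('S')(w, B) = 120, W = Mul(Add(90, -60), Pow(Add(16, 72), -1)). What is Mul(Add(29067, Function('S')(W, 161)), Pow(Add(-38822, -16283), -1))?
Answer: Rational(-29187, 55105) ≈ -0.52966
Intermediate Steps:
W = Rational(15, 44) (W = Mul(30, Pow(88, -1)) = Mul(30, Rational(1, 88)) = Rational(15, 44) ≈ 0.34091)
Mul(Add(29067, Function('S')(W, 161)), Pow(Add(-38822, -16283), -1)) = Mul(Add(29067, 120), Pow(Add(-38822, -16283), -1)) = Mul(29187, Pow(-55105, -1)) = Mul(29187, Rational(-1, 55105)) = Rational(-29187, 55105)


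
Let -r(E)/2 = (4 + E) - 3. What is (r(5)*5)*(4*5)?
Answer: -1200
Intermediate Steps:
r(E) = -2 - 2*E (r(E) = -2*((4 + E) - 3) = -2*(1 + E) = -2 - 2*E)
(r(5)*5)*(4*5) = ((-2 - 2*5)*5)*(4*5) = ((-2 - 10)*5)*20 = -12*5*20 = -60*20 = -1200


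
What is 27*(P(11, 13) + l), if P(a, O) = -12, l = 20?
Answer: 216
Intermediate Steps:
27*(P(11, 13) + l) = 27*(-12 + 20) = 27*8 = 216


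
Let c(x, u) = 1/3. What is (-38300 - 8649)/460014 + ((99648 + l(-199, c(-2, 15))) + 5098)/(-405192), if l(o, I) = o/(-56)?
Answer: -627289789883/1739677265088 ≈ -0.36058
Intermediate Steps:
c(x, u) = ⅓
l(o, I) = -o/56 (l(o, I) = o*(-1/56) = -o/56)
(-38300 - 8649)/460014 + ((99648 + l(-199, c(-2, 15))) + 5098)/(-405192) = (-38300 - 8649)/460014 + ((99648 - 1/56*(-199)) + 5098)/(-405192) = -46949*1/460014 + ((99648 + 199/56) + 5098)*(-1/405192) = -46949/460014 + (5580487/56 + 5098)*(-1/405192) = -46949/460014 + (5865975/56)*(-1/405192) = -46949/460014 - 1955325/7563584 = -627289789883/1739677265088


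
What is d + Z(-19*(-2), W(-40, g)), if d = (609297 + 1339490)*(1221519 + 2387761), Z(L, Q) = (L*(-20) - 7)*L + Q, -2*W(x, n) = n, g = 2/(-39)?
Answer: 274314998654347/39 ≈ 7.0337e+12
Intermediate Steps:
g = -2/39 (g = 2*(-1/39) = -2/39 ≈ -0.051282)
W(x, n) = -n/2
Z(L, Q) = Q + L*(-7 - 20*L) (Z(L, Q) = (-20*L - 7)*L + Q = (-7 - 20*L)*L + Q = L*(-7 - 20*L) + Q = Q + L*(-7 - 20*L))
d = 7033717943360 (d = 1948787*3609280 = 7033717943360)
d + Z(-19*(-2), W(-40, g)) = 7033717943360 + (-½*(-2/39) - 20*(-19*(-2))² - (-133)*(-2)) = 7033717943360 + (1/39 - 20*38² - 7*38) = 7033717943360 + (1/39 - 20*1444 - 266) = 7033717943360 + (1/39 - 28880 - 266) = 7033717943360 - 1136693/39 = 274314998654347/39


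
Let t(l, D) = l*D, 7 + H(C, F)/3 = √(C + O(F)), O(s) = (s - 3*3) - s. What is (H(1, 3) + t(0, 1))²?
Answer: 369 - 252*I*√2 ≈ 369.0 - 356.38*I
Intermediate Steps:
O(s) = -9 (O(s) = (s - 9) - s = (-9 + s) - s = -9)
H(C, F) = -21 + 3*√(-9 + C) (H(C, F) = -21 + 3*√(C - 9) = -21 + 3*√(-9 + C))
t(l, D) = D*l
(H(1, 3) + t(0, 1))² = ((-21 + 3*√(-9 + 1)) + 1*0)² = ((-21 + 3*√(-8)) + 0)² = ((-21 + 3*(2*I*√2)) + 0)² = ((-21 + 6*I*√2) + 0)² = (-21 + 6*I*√2)²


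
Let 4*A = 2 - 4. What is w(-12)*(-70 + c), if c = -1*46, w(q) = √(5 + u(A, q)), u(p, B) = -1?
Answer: -232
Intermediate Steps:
A = -½ (A = (2 - 4)/4 = (¼)*(-2) = -½ ≈ -0.50000)
w(q) = 2 (w(q) = √(5 - 1) = √4 = 2)
c = -46
w(-12)*(-70 + c) = 2*(-70 - 46) = 2*(-116) = -232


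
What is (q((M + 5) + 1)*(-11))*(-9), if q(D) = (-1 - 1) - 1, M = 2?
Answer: -297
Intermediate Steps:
q(D) = -3 (q(D) = -2 - 1 = -3)
(q((M + 5) + 1)*(-11))*(-9) = -3*(-11)*(-9) = 33*(-9) = -297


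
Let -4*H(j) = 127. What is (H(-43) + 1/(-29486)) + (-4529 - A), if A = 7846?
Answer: -731650863/58972 ≈ -12407.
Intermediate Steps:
H(j) = -127/4 (H(j) = -¼*127 = -127/4)
(H(-43) + 1/(-29486)) + (-4529 - A) = (-127/4 + 1/(-29486)) + (-4529 - 1*7846) = (-127/4 - 1/29486) + (-4529 - 7846) = -1872363/58972 - 12375 = -731650863/58972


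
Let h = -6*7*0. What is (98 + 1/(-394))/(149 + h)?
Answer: 38611/58706 ≈ 0.65770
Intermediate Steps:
h = 0 (h = -42*0 = 0)
(98 + 1/(-394))/(149 + h) = (98 + 1/(-394))/(149 + 0) = (98 - 1/394)/149 = (38611/394)*(1/149) = 38611/58706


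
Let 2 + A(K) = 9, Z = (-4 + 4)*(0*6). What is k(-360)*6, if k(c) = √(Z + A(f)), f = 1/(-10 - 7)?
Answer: 6*√7 ≈ 15.875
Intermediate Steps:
Z = 0 (Z = 0*0 = 0)
f = -1/17 (f = 1/(-17) = -1/17 ≈ -0.058824)
A(K) = 7 (A(K) = -2 + 9 = 7)
k(c) = √7 (k(c) = √(0 + 7) = √7)
k(-360)*6 = √7*6 = 6*√7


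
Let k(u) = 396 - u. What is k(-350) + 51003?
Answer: 51749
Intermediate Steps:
k(-350) + 51003 = (396 - 1*(-350)) + 51003 = (396 + 350) + 51003 = 746 + 51003 = 51749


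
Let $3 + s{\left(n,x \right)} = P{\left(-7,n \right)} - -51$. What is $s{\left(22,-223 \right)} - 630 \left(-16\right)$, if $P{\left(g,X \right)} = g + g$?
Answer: $10114$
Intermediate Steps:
$P{\left(g,X \right)} = 2 g$
$s{\left(n,x \right)} = 34$ ($s{\left(n,x \right)} = -3 + \left(2 \left(-7\right) - -51\right) = -3 + \left(-14 + 51\right) = -3 + 37 = 34$)
$s{\left(22,-223 \right)} - 630 \left(-16\right) = 34 - 630 \left(-16\right) = 34 - -10080 = 34 + 10080 = 10114$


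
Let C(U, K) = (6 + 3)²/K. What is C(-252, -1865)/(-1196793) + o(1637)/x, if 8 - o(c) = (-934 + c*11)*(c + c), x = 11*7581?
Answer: -13862572174421851/20681143538055 ≈ -670.30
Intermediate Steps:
x = 83391
C(U, K) = 81/K (C(U, K) = 9²/K = 81/K)
o(c) = 8 - 2*c*(-934 + 11*c) (o(c) = 8 - (-934 + c*11)*(c + c) = 8 - (-934 + 11*c)*2*c = 8 - 2*c*(-934 + 11*c))
C(-252, -1865)/(-1196793) + o(1637)/x = (81/(-1865))/(-1196793) + (8 - 22*1637² + 1868*1637)/83391 = (81*(-1/1865))*(-1/1196793) + (8 - 22*2679769 + 3057916)*(1/83391) = -81/1865*(-1/1196793) + (8 - 58954918 + 3057916)*(1/83391) = 9/248002105 - 55896994*1/83391 = 9/248002105 - 55896994/83391 = -13862572174421851/20681143538055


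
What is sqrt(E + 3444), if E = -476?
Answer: 2*sqrt(742) ≈ 54.479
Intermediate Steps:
sqrt(E + 3444) = sqrt(-476 + 3444) = sqrt(2968) = 2*sqrt(742)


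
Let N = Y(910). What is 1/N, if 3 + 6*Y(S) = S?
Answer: 6/907 ≈ 0.0066152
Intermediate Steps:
Y(S) = -½ + S/6
N = 907/6 (N = -½ + (⅙)*910 = -½ + 455/3 = 907/6 ≈ 151.17)
1/N = 1/(907/6) = 6/907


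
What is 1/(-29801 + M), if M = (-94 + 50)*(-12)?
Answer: -1/29273 ≈ -3.4161e-5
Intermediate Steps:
M = 528 (M = -44*(-12) = 528)
1/(-29801 + M) = 1/(-29801 + 528) = 1/(-29273) = -1/29273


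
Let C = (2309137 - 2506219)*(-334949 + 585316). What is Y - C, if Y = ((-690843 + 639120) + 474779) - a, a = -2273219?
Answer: 49345525369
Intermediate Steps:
C = -49342829094 (C = -197082*250367 = -49342829094)
Y = 2696275 (Y = ((-690843 + 639120) + 474779) - 1*(-2273219) = (-51723 + 474779) + 2273219 = 423056 + 2273219 = 2696275)
Y - C = 2696275 - 1*(-49342829094) = 2696275 + 49342829094 = 49345525369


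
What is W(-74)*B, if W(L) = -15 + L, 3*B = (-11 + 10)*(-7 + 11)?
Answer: 356/3 ≈ 118.67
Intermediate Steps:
B = -4/3 (B = ((-11 + 10)*(-7 + 11))/3 = (-1*4)/3 = (⅓)*(-4) = -4/3 ≈ -1.3333)
W(-74)*B = (-15 - 74)*(-4/3) = -89*(-4/3) = 356/3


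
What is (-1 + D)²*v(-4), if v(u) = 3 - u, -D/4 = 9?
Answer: 9583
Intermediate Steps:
D = -36 (D = -4*9 = -36)
(-1 + D)²*v(-4) = (-1 - 36)²*(3 - 1*(-4)) = (-37)²*(3 + 4) = 1369*7 = 9583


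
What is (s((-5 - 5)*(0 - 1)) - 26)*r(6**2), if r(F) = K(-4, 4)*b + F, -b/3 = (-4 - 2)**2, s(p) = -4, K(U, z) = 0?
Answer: -1080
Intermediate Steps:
b = -108 (b = -3*(-4 - 2)**2 = -3*(-6)**2 = -3*36 = -108)
r(F) = F (r(F) = 0*(-108) + F = 0 + F = F)
(s((-5 - 5)*(0 - 1)) - 26)*r(6**2) = (-4 - 26)*6**2 = -30*36 = -1080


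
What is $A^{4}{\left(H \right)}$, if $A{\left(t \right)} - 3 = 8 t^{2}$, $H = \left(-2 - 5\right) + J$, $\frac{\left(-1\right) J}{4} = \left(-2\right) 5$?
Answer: $5768588579000625$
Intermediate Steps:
$J = 40$ ($J = - 4 \left(\left(-2\right) 5\right) = \left(-4\right) \left(-10\right) = 40$)
$H = 33$ ($H = \left(-2 - 5\right) + 40 = -7 + 40 = 33$)
$A{\left(t \right)} = 3 + 8 t^{2}$
$A^{4}{\left(H \right)} = \left(3 + 8 \cdot 33^{2}\right)^{4} = \left(3 + 8 \cdot 1089\right)^{4} = \left(3 + 8712\right)^{4} = 8715^{4} = 5768588579000625$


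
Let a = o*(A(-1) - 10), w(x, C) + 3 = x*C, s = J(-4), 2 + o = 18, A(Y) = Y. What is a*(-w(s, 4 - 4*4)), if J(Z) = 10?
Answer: -21648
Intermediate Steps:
o = 16 (o = -2 + 18 = 16)
s = 10
w(x, C) = -3 + C*x (w(x, C) = -3 + x*C = -3 + C*x)
a = -176 (a = 16*(-1 - 10) = 16*(-11) = -176)
a*(-w(s, 4 - 4*4)) = -(-176)*(-3 + (4 - 4*4)*10) = -(-176)*(-3 + (4 - 16)*10) = -(-176)*(-3 - 12*10) = -(-176)*(-3 - 120) = -(-176)*(-123) = -176*123 = -21648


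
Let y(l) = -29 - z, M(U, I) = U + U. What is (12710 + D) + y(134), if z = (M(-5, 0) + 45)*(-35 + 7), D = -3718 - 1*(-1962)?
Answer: 11905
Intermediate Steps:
M(U, I) = 2*U
D = -1756 (D = -3718 + 1962 = -1756)
z = -980 (z = (2*(-5) + 45)*(-35 + 7) = (-10 + 45)*(-28) = 35*(-28) = -980)
y(l) = 951 (y(l) = -29 - 1*(-980) = -29 + 980 = 951)
(12710 + D) + y(134) = (12710 - 1756) + 951 = 10954 + 951 = 11905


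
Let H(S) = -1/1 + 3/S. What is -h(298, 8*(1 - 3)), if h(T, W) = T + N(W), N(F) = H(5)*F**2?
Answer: -978/5 ≈ -195.60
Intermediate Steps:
H(S) = -1 + 3/S (H(S) = -1*1 + 3/S = -1 + 3/S)
N(F) = -2*F**2/5 (N(F) = ((3 - 1*5)/5)*F**2 = ((3 - 5)/5)*F**2 = ((1/5)*(-2))*F**2 = -2*F**2/5)
h(T, W) = T - 2*W**2/5
-h(298, 8*(1 - 3)) = -(298 - 2*64*(1 - 3)**2/5) = -(298 - 2*(8*(-2))**2/5) = -(298 - 2/5*(-16)**2) = -(298 - 2/5*256) = -(298 - 512/5) = -1*978/5 = -978/5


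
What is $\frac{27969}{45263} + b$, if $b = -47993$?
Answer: $- \frac{2172279190}{45263} \approx -47992.0$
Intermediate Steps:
$\frac{27969}{45263} + b = \frac{27969}{45263} - 47993 = - \frac{2172279190}{45263}$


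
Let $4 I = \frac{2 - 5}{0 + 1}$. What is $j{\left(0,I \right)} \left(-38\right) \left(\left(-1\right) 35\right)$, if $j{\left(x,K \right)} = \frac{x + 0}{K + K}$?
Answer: $0$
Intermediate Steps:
$I = - \frac{3}{4}$ ($I = \frac{\left(2 - 5\right) \frac{1}{0 + 1}}{4} = \frac{\left(-3\right) 1^{-1}}{4} = \frac{\left(-3\right) 1}{4} = \frac{1}{4} \left(-3\right) = - \frac{3}{4} \approx -0.75$)
$j{\left(x,K \right)} = \frac{x}{2 K}$
$j{\left(0,I \right)} \left(-38\right) \left(\left(-1\right) 35\right) = \frac{1}{2} \cdot 0 \frac{1}{- \frac{3}{4}} \left(-38\right) \left(\left(-1\right) 35\right) = \frac{1}{2} \cdot 0 \left(- \frac{4}{3}\right) \left(-38\right) \left(-35\right) = 0 \left(-38\right) \left(-35\right) = 0 \left(-35\right) = 0$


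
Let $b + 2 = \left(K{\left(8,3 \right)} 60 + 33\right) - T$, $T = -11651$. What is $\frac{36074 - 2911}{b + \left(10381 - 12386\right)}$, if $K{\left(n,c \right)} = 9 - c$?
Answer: $\frac{33163}{10037} \approx 3.3041$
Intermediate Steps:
$b = 12042$ ($b = -2 + \left(\left(\left(9 - 3\right) 60 + 33\right) - -11651\right) = -2 + \left(\left(\left(9 - 3\right) 60 + 33\right) + 11651\right) = -2 + \left(\left(6 \cdot 60 + 33\right) + 11651\right) = -2 + \left(\left(360 + 33\right) + 11651\right) = -2 + \left(393 + 11651\right) = -2 + 12044 = 12042$)
$\frac{36074 - 2911}{b + \left(10381 - 12386\right)} = \frac{36074 - 2911}{12042 + \left(10381 - 12386\right)} = \frac{33163}{12042 - 2005} = \frac{33163}{10037}$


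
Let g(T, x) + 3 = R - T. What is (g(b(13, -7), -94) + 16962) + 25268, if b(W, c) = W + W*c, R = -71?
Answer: 42234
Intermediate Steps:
g(T, x) = -74 - T (g(T, x) = -3 + (-71 - T) = -74 - T)
(g(b(13, -7), -94) + 16962) + 25268 = ((-74 - 13*(1 - 7)) + 16962) + 25268 = ((-74 - 13*(-6)) + 16962) + 25268 = ((-74 - 1*(-78)) + 16962) + 25268 = ((-74 + 78) + 16962) + 25268 = (4 + 16962) + 25268 = 16966 + 25268 = 42234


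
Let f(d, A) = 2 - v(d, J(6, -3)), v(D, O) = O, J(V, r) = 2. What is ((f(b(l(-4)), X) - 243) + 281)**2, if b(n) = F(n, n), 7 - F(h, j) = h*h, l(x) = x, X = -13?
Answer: 1444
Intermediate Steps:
F(h, j) = 7 - h**2 (F(h, j) = 7 - h*h = 7 - h**2)
b(n) = 7 - n**2
f(d, A) = 0 (f(d, A) = 2 - 1*2 = 2 - 2 = 0)
((f(b(l(-4)), X) - 243) + 281)**2 = ((0 - 243) + 281)**2 = (-243 + 281)**2 = 38**2 = 1444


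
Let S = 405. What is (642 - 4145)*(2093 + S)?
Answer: -8750494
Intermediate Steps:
(642 - 4145)*(2093 + S) = (642 - 4145)*(2093 + 405) = -3503*2498 = -8750494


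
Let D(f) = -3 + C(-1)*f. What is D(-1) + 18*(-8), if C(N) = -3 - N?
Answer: -145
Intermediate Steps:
D(f) = -3 - 2*f (D(f) = -3 + (-3 - 1*(-1))*f = -3 + (-3 + 1)*f = -3 - 2*f)
D(-1) + 18*(-8) = (-3 - 2*(-1)) + 18*(-8) = (-3 + 2) - 144 = -1 - 144 = -145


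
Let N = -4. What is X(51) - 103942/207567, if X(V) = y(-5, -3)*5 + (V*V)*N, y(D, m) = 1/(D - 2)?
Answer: -15118454905/1452969 ≈ -10405.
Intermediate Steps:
y(D, m) = 1/(-2 + D)
X(V) = -5/7 - 4*V² (X(V) = 5/(-2 - 5) + (V*V)*(-4) = 5/(-7) + V²*(-4) = -⅐*5 - 4*V² = -5/7 - 4*V²)
X(51) - 103942/207567 = (-5/7 - 4*51²) - 103942/207567 = (-5/7 - 4*2601) - 103942/207567 = (-5/7 - 10404) - 1*103942/207567 = -72833/7 - 103942/207567 = -15118454905/1452969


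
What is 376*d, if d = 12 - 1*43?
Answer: -11656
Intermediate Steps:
d = -31 (d = 12 - 43 = -31)
376*d = 376*(-31) = -11656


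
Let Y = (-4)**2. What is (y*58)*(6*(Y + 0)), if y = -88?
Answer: -489984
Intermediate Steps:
Y = 16
(y*58)*(6*(Y + 0)) = (-88*58)*(6*(16 + 0)) = -30624*16 = -5104*96 = -489984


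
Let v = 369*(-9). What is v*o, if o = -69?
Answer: 229149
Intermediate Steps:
v = -3321
v*o = -3321*(-69) = 229149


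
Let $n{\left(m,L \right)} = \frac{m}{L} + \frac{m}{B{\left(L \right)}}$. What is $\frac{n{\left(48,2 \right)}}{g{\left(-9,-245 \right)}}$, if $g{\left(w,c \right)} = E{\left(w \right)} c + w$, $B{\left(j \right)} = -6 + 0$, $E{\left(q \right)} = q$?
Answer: $\frac{4}{549} \approx 0.007286$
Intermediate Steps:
$B{\left(j \right)} = -6$
$n{\left(m,L \right)} = - \frac{m}{6} + \frac{m}{L}$ ($n{\left(m,L \right)} = \frac{m}{L} + \frac{m}{-6} = \frac{m}{L} + m \left(- \frac{1}{6}\right) = \frac{m}{L} - \frac{m}{6} = - \frac{m}{6} + \frac{m}{L}$)
$g{\left(w,c \right)} = w + c w$ ($g{\left(w,c \right)} = w c + w = c w + w = w + c w$)
$\frac{n{\left(48,2 \right)}}{g{\left(-9,-245 \right)}} = \frac{\left(- \frac{1}{6}\right) 48 + \frac{48}{2}}{\left(-9\right) \left(1 - 245\right)} = \frac{-8 + 48 \cdot \frac{1}{2}}{\left(-9\right) \left(-244\right)} = \frac{-8 + 24}{2196} = 16 \cdot \frac{1}{2196} = \frac{4}{549}$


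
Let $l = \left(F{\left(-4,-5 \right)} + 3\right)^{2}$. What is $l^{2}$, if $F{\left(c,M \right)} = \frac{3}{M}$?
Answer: $\frac{20736}{625} \approx 33.178$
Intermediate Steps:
$l = \frac{144}{25}$ ($l = \left(\frac{3}{-5} + 3\right)^{2} = \left(3 \left(- \frac{1}{5}\right) + 3\right)^{2} = \left(- \frac{3}{5} + 3\right)^{2} = \left(\frac{12}{5}\right)^{2} = \frac{144}{25} \approx 5.76$)
$l^{2} = \left(\frac{144}{25}\right)^{2} = \frac{20736}{625}$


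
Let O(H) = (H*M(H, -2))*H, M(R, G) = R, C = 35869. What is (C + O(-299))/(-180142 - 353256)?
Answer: 13347515/266699 ≈ 50.047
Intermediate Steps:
O(H) = H³ (O(H) = (H*H)*H = H²*H = H³)
(C + O(-299))/(-180142 - 353256) = (35869 + (-299)³)/(-180142 - 353256) = (35869 - 26730899)/(-533398) = -26695030*(-1/533398) = 13347515/266699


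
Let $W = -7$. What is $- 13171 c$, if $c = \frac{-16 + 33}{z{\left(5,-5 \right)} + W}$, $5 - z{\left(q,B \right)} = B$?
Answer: $- \frac{223907}{3} \approx -74636.0$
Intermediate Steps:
$z{\left(q,B \right)} = 5 - B$
$c = \frac{17}{3}$ ($c = \frac{-16 + 33}{\left(5 - -5\right) - 7} = \frac{17}{\left(5 + 5\right) - 7} = \frac{17}{10 - 7} = \frac{17}{3} \approx 5.6667$)
$- 13171 c = \left(-13171\right) \frac{17}{3} = - \frac{223907}{3}$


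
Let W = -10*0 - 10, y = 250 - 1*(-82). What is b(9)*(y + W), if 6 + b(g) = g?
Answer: 966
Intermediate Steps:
b(g) = -6 + g
y = 332 (y = 250 + 82 = 332)
W = -10 (W = 0 - 10 = -10)
b(9)*(y + W) = (-6 + 9)*(332 - 10) = 3*322 = 966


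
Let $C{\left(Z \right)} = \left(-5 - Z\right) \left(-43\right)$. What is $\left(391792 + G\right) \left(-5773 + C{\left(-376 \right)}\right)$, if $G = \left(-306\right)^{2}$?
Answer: $-10546408728$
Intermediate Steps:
$G = 93636$
$C{\left(Z \right)} = 215 + 43 Z$
$\left(391792 + G\right) \left(-5773 + C{\left(-376 \right)}\right) = \left(391792 + 93636\right) \left(-5773 + \left(215 + 43 \left(-376\right)\right)\right) = 485428 \left(-5773 + \left(215 - 16168\right)\right) = 485428 \left(-5773 - 15953\right) = 485428 \left(-21726\right) = -10546408728$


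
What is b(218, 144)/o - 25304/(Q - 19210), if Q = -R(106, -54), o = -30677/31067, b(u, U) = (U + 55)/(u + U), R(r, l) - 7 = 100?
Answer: 161578665935/214516714458 ≈ 0.75322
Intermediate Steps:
R(r, l) = 107 (R(r, l) = 7 + 100 = 107)
b(u, U) = (55 + U)/(U + u)
o = -30677/31067 (o = -30677*1/31067 = -30677/31067 ≈ -0.98745)
Q = -107 (Q = -1*107 = -107)
b(218, 144)/o - 25304/(Q - 19210) = ((55 + 144)/(144 + 218))/(-30677/31067) - 25304/(-107 - 19210) = (199/362)*(-31067/30677) - 25304/(-19317) = ((1/362)*199)*(-31067/30677) - 25304*(-1/19317) = (199/362)*(-31067/30677) + 25304/19317 = -6182333/11105074 + 25304/19317 = 161578665935/214516714458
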